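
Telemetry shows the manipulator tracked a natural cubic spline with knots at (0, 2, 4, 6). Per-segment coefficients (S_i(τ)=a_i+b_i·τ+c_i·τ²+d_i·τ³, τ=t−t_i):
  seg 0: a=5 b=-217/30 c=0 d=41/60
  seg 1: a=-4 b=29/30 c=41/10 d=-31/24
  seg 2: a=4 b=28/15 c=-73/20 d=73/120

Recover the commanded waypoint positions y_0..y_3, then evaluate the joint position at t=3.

y_0=5 y_1=-4 y_2=4 y_3=-2
S(3) = -9/40

y_0 = S_0(0) = a_0 = 5
y_1 = S_1(0) = a_1 = -4
y_2 = S_2(0) = a_2 = 4
y_3 = S_2(2) = -2
t_q=3 is in segment 1 (τ=1); S_1(τ)=-9/40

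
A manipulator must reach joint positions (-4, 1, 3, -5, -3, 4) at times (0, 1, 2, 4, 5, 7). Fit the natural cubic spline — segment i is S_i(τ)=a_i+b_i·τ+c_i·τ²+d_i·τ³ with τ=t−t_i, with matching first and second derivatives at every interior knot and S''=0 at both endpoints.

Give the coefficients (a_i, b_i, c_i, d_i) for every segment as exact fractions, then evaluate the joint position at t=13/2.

Δ: Δ0=5, Δ1=2, Δ2=-4, Δ3=2, Δ4=7/2
row 1: diag=4, rhs=-18; c'=1/4, d'=-9/2
row 2: denom=6−1·1/4=23/4; d'=(-36−1·-9/2)/(23/4)=-126/23
row 3: denom=6−2·8/23=122/23; d'=(36−2·-126/23)/(122/23)=540/61
row 4: denom=6−1·23/122=709/122; d'=(9−1·540/61)/(709/122)=18/709
back: M4=18/709
back: M3=540/61−23/122·18/709=6273/709
back: M2=-126/23−8/23·6273/709=-6066/709
back: M1=-9/2−1/4·-6066/709=-1674/709
M: M0=0, M1=-1674/709, M2=-6066/709, M3=6273/709, M4=18/709, M5=0
seg 0: a=-4, c=M0/2=0, d=(M1−M0)/(6·1)=-279/709, b=Δ0−h0·(2M0+M1)/6=3824/709
seg 1: a=1, c=M1/2=-837/709, d=(M2−M1)/(6·1)=-732/709, b=Δ1−h1·(2M1+M2)/6=2987/709
seg 2: a=3, c=M2/2=-3033/709, d=(M3−M2)/(6·2)=4113/2836, b=Δ2−h2·(2M2+M3)/6=-883/709
seg 3: a=-5, c=M3/2=6273/1418, d=(M4−M3)/(6·1)=-2085/1418, b=Δ3−h3·(2M3+M4)/6=-676/709
seg 4: a=-3, c=M4/2=9/709, d=(M5−M4)/(6·2)=-3/1418, b=Δ4−h4·(2M4+M5)/6=4939/1418
t_q=13/2 → seg 4, τ=3/2; S=-3+4939/1418·τ+9/709·τ²+-3/1418·τ³=25479/11344

  seg 0: a=-4 b=3824/709 c=0 d=-279/709
  seg 1: a=1 b=2987/709 c=-837/709 d=-732/709
  seg 2: a=3 b=-883/709 c=-3033/709 d=4113/2836
  seg 3: a=-5 b=-676/709 c=6273/1418 d=-2085/1418
  seg 4: a=-3 b=4939/1418 c=9/709 d=-3/1418
S(13/2) = 25479/11344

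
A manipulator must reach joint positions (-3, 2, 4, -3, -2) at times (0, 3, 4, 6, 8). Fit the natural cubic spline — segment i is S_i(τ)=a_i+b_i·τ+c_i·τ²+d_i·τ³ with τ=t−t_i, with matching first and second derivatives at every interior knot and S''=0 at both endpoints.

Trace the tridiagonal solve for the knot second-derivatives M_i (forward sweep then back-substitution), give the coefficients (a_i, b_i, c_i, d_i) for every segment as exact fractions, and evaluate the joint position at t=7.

Δ: Δ0=5/3, Δ1=2, Δ2=-7/2, Δ3=1/2
row 1: diag=8, rhs=2; c'=1/8, d'=1/4
row 2: denom=6−1·1/8=47/8; d'=(-33−1·1/4)/(47/8)=-266/47
row 3: denom=8−2·16/47=344/47; d'=(24−2·-266/47)/(344/47)=415/86
back: M3=415/86
back: M2=-266/47−16/47·415/86=-314/43
back: M1=1/4−1/8·-314/43=50/43
M: M0=0, M1=50/43, M2=-314/43, M3=415/86, M4=0
seg 0: a=-3, c=M0/2=0, d=(M1−M0)/(6·3)=25/387, b=Δ0−h0·(2M0+M1)/6=140/129
seg 1: a=2, c=M1/2=25/43, d=(M2−M1)/(6·1)=-182/129, b=Δ1−h1·(2M1+M2)/6=365/129
seg 2: a=4, c=M2/2=-157/43, d=(M3−M2)/(6·2)=1043/1032, b=Δ2−h2·(2M2+M3)/6=-31/129
seg 3: a=-3, c=M3/2=415/172, d=(M4−M3)/(6·2)=-415/1032, b=Δ3−h3·(2M3+M4)/6=-701/258
t_q=7 → seg 3, τ=1; S=-3+-701/258·τ+415/172·τ²+-415/1032·τ³=-1275/344

  seg 0: a=-3 b=140/129 c=0 d=25/387
  seg 1: a=2 b=365/129 c=25/43 d=-182/129
  seg 2: a=4 b=-31/129 c=-157/43 d=1043/1032
  seg 3: a=-3 b=-701/258 c=415/172 d=-415/1032
S(7) = -1275/344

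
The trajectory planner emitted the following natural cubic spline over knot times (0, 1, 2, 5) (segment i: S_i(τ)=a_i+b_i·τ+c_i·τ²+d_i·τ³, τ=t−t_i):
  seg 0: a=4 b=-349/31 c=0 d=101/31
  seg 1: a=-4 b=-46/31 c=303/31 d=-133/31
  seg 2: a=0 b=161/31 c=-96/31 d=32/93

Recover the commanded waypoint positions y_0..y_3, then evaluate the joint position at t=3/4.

y_0=4 y_1=-4 y_2=0 y_3=-3
S(3/4) = -6089/1984

y_0 = S_0(0) = a_0 = 4
y_1 = S_1(0) = a_1 = -4
y_2 = S_2(0) = a_2 = 0
y_3 = S_2(3) = -3
t_q=3/4 is in segment 0 (τ=3/4); S_0(τ)=-6089/1984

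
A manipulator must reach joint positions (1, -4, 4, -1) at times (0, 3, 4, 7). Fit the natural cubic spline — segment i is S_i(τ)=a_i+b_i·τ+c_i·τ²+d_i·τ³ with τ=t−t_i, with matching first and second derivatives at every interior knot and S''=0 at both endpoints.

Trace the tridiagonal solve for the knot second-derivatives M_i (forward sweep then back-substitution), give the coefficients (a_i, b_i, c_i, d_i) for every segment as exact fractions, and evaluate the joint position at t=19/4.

  seg 0: a=1 b=-122/21 c=0 d=29/63
  seg 1: a=-4 b=139/21 c=29/7 d=-58/21
  seg 2: a=4 b=139/21 c=-29/7 d=29/63
S(19/4) = 437/64

Δ: Δ0=-5/3, Δ1=8, Δ2=-5/3
row 1: diag=8, rhs=58; c'=1/8, d'=29/4
row 2: denom=8−1·1/8=63/8; d'=(-58−1·29/4)/(63/8)=-58/7
back: M2=-58/7
back: M1=29/4−1/8·-58/7=58/7
M: M0=0, M1=58/7, M2=-58/7, M3=0
seg 0: a=1, c=M0/2=0, d=(M1−M0)/(6·3)=29/63, b=Δ0−h0·(2M0+M1)/6=-122/21
seg 1: a=-4, c=M1/2=29/7, d=(M2−M1)/(6·1)=-58/21, b=Δ1−h1·(2M1+M2)/6=139/21
seg 2: a=4, c=M2/2=-29/7, d=(M3−M2)/(6·3)=29/63, b=Δ2−h2·(2M2+M3)/6=139/21
t_q=19/4 → seg 2, τ=3/4; S=4+139/21·τ+-29/7·τ²+29/63·τ³=437/64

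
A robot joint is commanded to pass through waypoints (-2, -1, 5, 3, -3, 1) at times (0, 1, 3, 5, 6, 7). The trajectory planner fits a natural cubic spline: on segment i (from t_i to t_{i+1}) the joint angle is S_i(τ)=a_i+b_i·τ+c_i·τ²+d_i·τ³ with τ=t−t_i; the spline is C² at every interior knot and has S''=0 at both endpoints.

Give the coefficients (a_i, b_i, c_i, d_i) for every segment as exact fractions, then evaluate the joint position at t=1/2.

Δ: Δ0=1, Δ1=3, Δ2=-1, Δ3=-6, Δ4=4
row 1: diag=6, rhs=12; c'=1/3, d'=2
row 2: denom=8−2·1/3=22/3; d'=(-24−2·2)/(22/3)=-42/11
row 3: denom=6−2·3/11=60/11; d'=(-30−2·-42/11)/(60/11)=-41/10
row 4: denom=4−1·11/60=229/60; d'=(60−1·-41/10)/(229/60)=3846/229
back: M4=3846/229
back: M3=-41/10−11/60·3846/229=-1644/229
back: M2=-42/11−3/11·-1644/229=-426/229
back: M1=2−1/3·-426/229=600/229
M: M0=0, M1=600/229, M2=-426/229, M3=-1644/229, M4=3846/229, M5=0
seg 0: a=-2, c=M0/2=0, d=(M1−M0)/(6·1)=100/229, b=Δ0−h0·(2M0+M1)/6=129/229
seg 1: a=-1, c=M1/2=300/229, d=(M2−M1)/(6·2)=-171/458, b=Δ1−h1·(2M1+M2)/6=429/229
seg 2: a=5, c=M2/2=-213/229, d=(M3−M2)/(6·2)=-203/458, b=Δ2−h2·(2M2+M3)/6=603/229
seg 3: a=3, c=M3/2=-822/229, d=(M4−M3)/(6·1)=915/229, b=Δ3−h3·(2M3+M4)/6=-1467/229
seg 4: a=-3, c=M4/2=1923/229, d=(M5−M4)/(6·1)=-641/229, b=Δ4−h4·(2M4+M5)/6=-366/229
t_q=1/2 → seg 0, τ=1/2; S=-2+129/229·τ+0·τ²+100/229·τ³=-381/229

  seg 0: a=-2 b=129/229 c=0 d=100/229
  seg 1: a=-1 b=429/229 c=300/229 d=-171/458
  seg 2: a=5 b=603/229 c=-213/229 d=-203/458
  seg 3: a=3 b=-1467/229 c=-822/229 d=915/229
  seg 4: a=-3 b=-366/229 c=1923/229 d=-641/229
S(1/2) = -381/229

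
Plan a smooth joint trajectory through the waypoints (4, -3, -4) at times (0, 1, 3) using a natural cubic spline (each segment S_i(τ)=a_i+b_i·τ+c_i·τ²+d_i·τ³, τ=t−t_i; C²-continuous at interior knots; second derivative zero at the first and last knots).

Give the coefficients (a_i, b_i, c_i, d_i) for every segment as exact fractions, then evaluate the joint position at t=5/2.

  seg 0: a=4 b=-97/12 c=0 d=13/12
  seg 1: a=-3 b=-29/6 c=13/4 d=-13/24
S(5/2) = -305/64

Δ: Δ0=-7, Δ1=-1/2
row 1: diag=6, rhs=39; c'=1/3, d'=13/2
back: M1=13/2
M: M0=0, M1=13/2, M2=0
seg 0: a=4, c=M0/2=0, d=(M1−M0)/(6·1)=13/12, b=Δ0−h0·(2M0+M1)/6=-97/12
seg 1: a=-3, c=M1/2=13/4, d=(M2−M1)/(6·2)=-13/24, b=Δ1−h1·(2M1+M2)/6=-29/6
t_q=5/2 → seg 1, τ=3/2; S=-3+-29/6·τ+13/4·τ²+-13/24·τ³=-305/64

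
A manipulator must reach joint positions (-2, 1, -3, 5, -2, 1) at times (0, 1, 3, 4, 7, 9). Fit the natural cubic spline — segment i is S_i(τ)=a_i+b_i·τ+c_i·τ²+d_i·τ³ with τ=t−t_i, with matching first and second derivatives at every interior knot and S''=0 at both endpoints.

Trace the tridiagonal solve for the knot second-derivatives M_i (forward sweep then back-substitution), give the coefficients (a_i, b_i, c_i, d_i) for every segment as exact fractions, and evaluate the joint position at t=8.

Δ: Δ0=3, Δ1=-2, Δ2=8, Δ3=-7/3, Δ4=3/2
row 1: diag=6, rhs=-30; c'=1/3, d'=-5
row 2: denom=6−2·1/3=16/3; d'=(60−2·-5)/(16/3)=105/8
row 3: denom=8−1·3/16=125/16; d'=(-62−1·105/8)/(125/16)=-1202/125
row 4: denom=10−3·48/125=1106/125; d'=(23−3·-1202/125)/(1106/125)=6481/1106
back: M4=6481/1106
back: M3=-1202/125−48/125·6481/1106=-6562/553
back: M2=105/8−3/16·-6562/553=16977/1106
back: M1=-5−1/3·16977/1106=-11189/1106
M: M0=0, M1=-11189/1106, M2=16977/1106, M3=-6562/553, M4=6481/1106, M5=0
seg 0: a=-2, c=M0/2=0, d=(M1−M0)/(6·1)=-11189/6636, b=Δ0−h0·(2M0+M1)/6=31097/6636
seg 1: a=1, c=M1/2=-11189/2212, d=(M2−M1)/(6·2)=14083/6636, b=Δ1−h1·(2M1+M2)/6=-1235/3318
seg 2: a=-3, c=M2/2=16977/2212, d=(M3−M2)/(6·1)=-30101/6636, b=Δ2−h2·(2M2+M3)/6=16129/3318
seg 3: a=5, c=M3/2=-3281/553, d=(M4−M3)/(6·3)=6535/6636, b=Δ3−h3·(2M3+M4)/6=43817/6636
seg 4: a=-2, c=M4/2=6481/2212, d=(M5−M4)/(6·2)=-6481/13272, b=Δ4−h4·(2M4+M5)/6=-7985/3318
t_q=8 → seg 4, τ=1; S=-2+-7985/3318·τ+6481/2212·τ²+-6481/13272·τ³=-8693/4424

  seg 0: a=-2 b=31097/6636 c=0 d=-11189/6636
  seg 1: a=1 b=-1235/3318 c=-11189/2212 d=14083/6636
  seg 2: a=-3 b=16129/3318 c=16977/2212 d=-30101/6636
  seg 3: a=5 b=43817/6636 c=-3281/553 d=6535/6636
  seg 4: a=-2 b=-7985/3318 c=6481/2212 d=-6481/13272
S(8) = -8693/4424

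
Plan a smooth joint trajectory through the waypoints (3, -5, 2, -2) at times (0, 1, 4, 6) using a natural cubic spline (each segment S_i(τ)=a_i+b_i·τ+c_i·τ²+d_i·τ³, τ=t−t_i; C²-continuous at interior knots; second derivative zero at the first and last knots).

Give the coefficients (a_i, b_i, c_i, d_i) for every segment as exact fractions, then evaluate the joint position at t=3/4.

Δ: Δ0=-8, Δ1=7/3, Δ2=-2
row 1: diag=8, rhs=62; c'=3/8, d'=31/4
row 2: denom=10−3·3/8=71/8; d'=(-26−3·31/4)/(71/8)=-394/71
back: M2=-394/71
back: M1=31/4−3/8·-394/71=698/71
M: M0=0, M1=698/71, M2=-394/71, M3=0
seg 0: a=3, c=M0/2=0, d=(M1−M0)/(6·1)=349/213, b=Δ0−h0·(2M0+M1)/6=-2053/213
seg 1: a=-5, c=M1/2=349/71, d=(M2−M1)/(6·3)=-182/213, b=Δ1−h1·(2M1+M2)/6=-1006/213
seg 2: a=2, c=M2/2=-197/71, d=(M3−M2)/(6·2)=197/426, b=Δ2−h2·(2M2+M3)/6=362/213
t_q=3/4 → seg 0, τ=3/4; S=3+-2053/213·τ+0·τ²+349/213·τ³=-16075/4544

  seg 0: a=3 b=-2053/213 c=0 d=349/213
  seg 1: a=-5 b=-1006/213 c=349/71 d=-182/213
  seg 2: a=2 b=362/213 c=-197/71 d=197/426
S(3/4) = -16075/4544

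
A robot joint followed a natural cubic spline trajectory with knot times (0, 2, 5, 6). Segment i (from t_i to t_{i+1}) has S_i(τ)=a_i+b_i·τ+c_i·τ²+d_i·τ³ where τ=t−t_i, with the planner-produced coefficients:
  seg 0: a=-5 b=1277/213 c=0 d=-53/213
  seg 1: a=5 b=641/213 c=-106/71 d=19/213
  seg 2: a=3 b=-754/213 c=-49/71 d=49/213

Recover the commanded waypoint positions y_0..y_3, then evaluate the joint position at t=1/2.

y_0=-5 y_1=5 y_2=3 y_3=-1
S(1/2) = -1155/568

y_0 = S_0(0) = a_0 = -5
y_1 = S_1(0) = a_1 = 5
y_2 = S_2(0) = a_2 = 3
y_3 = S_2(1) = -1
t_q=1/2 is in segment 0 (τ=1/2); S_0(τ)=-1155/568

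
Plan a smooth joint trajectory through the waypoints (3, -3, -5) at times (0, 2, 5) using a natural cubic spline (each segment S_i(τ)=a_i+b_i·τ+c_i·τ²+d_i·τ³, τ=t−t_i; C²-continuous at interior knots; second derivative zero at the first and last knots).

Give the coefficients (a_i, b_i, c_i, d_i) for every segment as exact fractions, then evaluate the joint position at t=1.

  seg 0: a=3 b=-52/15 c=0 d=7/60
  seg 1: a=-3 b=-31/15 c=7/10 d=-7/90
S(1) = -7/20

Δ: Δ0=-3, Δ1=-2/3
row 1: diag=10, rhs=14; c'=3/10, d'=7/5
back: M1=7/5
M: M0=0, M1=7/5, M2=0
seg 0: a=3, c=M0/2=0, d=(M1−M0)/(6·2)=7/60, b=Δ0−h0·(2M0+M1)/6=-52/15
seg 1: a=-3, c=M1/2=7/10, d=(M2−M1)/(6·3)=-7/90, b=Δ1−h1·(2M1+M2)/6=-31/15
t_q=1 → seg 0, τ=1; S=3+-52/15·τ+0·τ²+7/60·τ³=-7/20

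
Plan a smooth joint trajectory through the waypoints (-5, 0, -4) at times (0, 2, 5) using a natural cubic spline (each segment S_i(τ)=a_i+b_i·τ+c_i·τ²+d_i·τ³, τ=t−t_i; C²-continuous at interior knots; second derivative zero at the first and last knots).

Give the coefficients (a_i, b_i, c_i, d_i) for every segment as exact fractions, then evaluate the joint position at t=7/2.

Δ: Δ0=5/2, Δ1=-4/3
row 1: diag=10, rhs=-23; c'=3/10, d'=-23/10
back: M1=-23/10
M: M0=0, M1=-23/10, M2=0
seg 0: a=-5, c=M0/2=0, d=(M1−M0)/(6·2)=-23/120, b=Δ0−h0·(2M0+M1)/6=49/15
seg 1: a=0, c=M1/2=-23/20, d=(M2−M1)/(6·3)=23/180, b=Δ1−h1·(2M1+M2)/6=29/30
t_q=7/2 → seg 1, τ=3/2; S=0+29/30·τ+-23/20·τ²+23/180·τ³=-113/160

  seg 0: a=-5 b=49/15 c=0 d=-23/120
  seg 1: a=0 b=29/30 c=-23/20 d=23/180
S(7/2) = -113/160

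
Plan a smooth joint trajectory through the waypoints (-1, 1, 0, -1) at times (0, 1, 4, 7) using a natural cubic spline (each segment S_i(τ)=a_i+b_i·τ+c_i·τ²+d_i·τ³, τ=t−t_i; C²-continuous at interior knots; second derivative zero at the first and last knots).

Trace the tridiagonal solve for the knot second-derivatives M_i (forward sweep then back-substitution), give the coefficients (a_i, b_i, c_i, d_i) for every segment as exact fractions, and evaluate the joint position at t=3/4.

Δ: Δ0=2, Δ1=-1/3, Δ2=-1/3
row 1: diag=8, rhs=-14; c'=3/8, d'=-7/4
row 2: denom=12−3·3/8=87/8; d'=(0−3·-7/4)/(87/8)=14/29
back: M2=14/29
back: M1=-7/4−3/8·14/29=-56/29
M: M0=0, M1=-56/29, M2=14/29, M3=0
seg 0: a=-1, c=M0/2=0, d=(M1−M0)/(6·1)=-28/87, b=Δ0−h0·(2M0+M1)/6=202/87
seg 1: a=1, c=M1/2=-28/29, d=(M2−M1)/(6·3)=35/261, b=Δ1−h1·(2M1+M2)/6=118/87
seg 2: a=0, c=M2/2=7/29, d=(M3−M2)/(6·3)=-7/261, b=Δ2−h2·(2M2+M3)/6=-71/87
t_q=3/4 → seg 0, τ=3/4; S=-1+202/87·τ+0·τ²+-28/87·τ³=281/464

  seg 0: a=-1 b=202/87 c=0 d=-28/87
  seg 1: a=1 b=118/87 c=-28/29 d=35/261
  seg 2: a=0 b=-71/87 c=7/29 d=-7/261
S(3/4) = 281/464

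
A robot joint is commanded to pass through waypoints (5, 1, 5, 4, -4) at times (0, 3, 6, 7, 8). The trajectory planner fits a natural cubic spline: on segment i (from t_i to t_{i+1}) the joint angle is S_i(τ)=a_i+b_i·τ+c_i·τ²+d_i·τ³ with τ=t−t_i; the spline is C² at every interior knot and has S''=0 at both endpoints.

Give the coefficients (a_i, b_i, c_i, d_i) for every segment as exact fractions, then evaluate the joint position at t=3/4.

Δ: Δ0=-4/3, Δ1=4/3, Δ2=-1, Δ3=-8
row 1: diag=12, rhs=16; c'=1/4, d'=4/3
row 2: denom=8−3·1/4=29/4; d'=(-14−3·4/3)/(29/4)=-72/29
row 3: denom=4−1·4/29=112/29; d'=(-42−1·-72/29)/(112/29)=-573/56
back: M3=-573/56
back: M2=-72/29−4/29·-573/56=-15/14
back: M1=4/3−1/4·-15/14=269/168
M: M0=0, M1=269/168, M2=-15/14, M3=-573/56, M4=0
seg 0: a=5, c=M0/2=0, d=(M1−M0)/(6·3)=269/3024, b=Δ0−h0·(2M0+M1)/6=-239/112
seg 1: a=1, c=M1/2=269/336, d=(M2−M1)/(6·3)=-449/3024, b=Δ1−h1·(2M1+M2)/6=15/56
seg 2: a=5, c=M2/2=-15/28, d=(M3−M2)/(6·1)=-171/112, b=Δ2−h2·(2M2+M3)/6=17/16
seg 3: a=4, c=M3/2=-573/112, d=(M4−M3)/(6·1)=191/112, b=Δ3−h3·(2M3+M4)/6=-257/56
t_q=3/4 → seg 0, τ=3/4; S=5+-239/112·τ+0·τ²+269/3024·τ³=24637/7168

  seg 0: a=5 b=-239/112 c=0 d=269/3024
  seg 1: a=1 b=15/56 c=269/336 d=-449/3024
  seg 2: a=5 b=17/16 c=-15/28 d=-171/112
  seg 3: a=4 b=-257/56 c=-573/112 d=191/112
S(3/4) = 24637/7168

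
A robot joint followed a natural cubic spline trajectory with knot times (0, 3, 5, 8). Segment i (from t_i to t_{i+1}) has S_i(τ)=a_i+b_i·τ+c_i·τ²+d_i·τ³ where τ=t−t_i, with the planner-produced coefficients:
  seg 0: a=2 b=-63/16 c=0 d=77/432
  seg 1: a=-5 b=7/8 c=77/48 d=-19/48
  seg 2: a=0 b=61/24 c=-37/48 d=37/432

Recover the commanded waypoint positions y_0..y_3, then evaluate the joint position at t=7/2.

y_0=2 y_1=-5 y_2=0 y_3=3
S(7/2) = -539/128

y_0 = S_0(0) = a_0 = 2
y_1 = S_1(0) = a_1 = -5
y_2 = S_2(0) = a_2 = 0
y_3 = S_2(3) = 3
t_q=7/2 is in segment 1 (τ=1/2); S_1(τ)=-539/128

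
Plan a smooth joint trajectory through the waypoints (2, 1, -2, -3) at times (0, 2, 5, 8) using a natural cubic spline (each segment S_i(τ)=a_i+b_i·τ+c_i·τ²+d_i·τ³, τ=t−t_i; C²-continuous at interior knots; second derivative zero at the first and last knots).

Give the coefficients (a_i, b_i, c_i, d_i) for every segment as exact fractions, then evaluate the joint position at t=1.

Δ: Δ0=-1/2, Δ1=-1, Δ2=-1/3
row 1: diag=10, rhs=-3; c'=3/10, d'=-3/10
row 2: denom=12−3·3/10=111/10; d'=(4−3·-3/10)/(111/10)=49/111
back: M2=49/111
back: M1=-3/10−3/10·49/111=-16/37
M: M0=0, M1=-16/37, M2=49/111, M3=0
seg 0: a=2, c=M0/2=0, d=(M1−M0)/(6·2)=-4/111, b=Δ0−h0·(2M0+M1)/6=-79/222
seg 1: a=1, c=M1/2=-8/37, d=(M2−M1)/(6·3)=97/1998, b=Δ1−h1·(2M1+M2)/6=-175/222
seg 2: a=-2, c=M2/2=49/222, d=(M3−M2)/(6·3)=-49/1998, b=Δ2−h2·(2M2+M3)/6=-86/111
t_q=1 → seg 0, τ=1; S=2+-79/222·τ+0·τ²+-4/111·τ³=119/74

  seg 0: a=2 b=-79/222 c=0 d=-4/111
  seg 1: a=1 b=-175/222 c=-8/37 d=97/1998
  seg 2: a=-2 b=-86/111 c=49/222 d=-49/1998
S(1) = 119/74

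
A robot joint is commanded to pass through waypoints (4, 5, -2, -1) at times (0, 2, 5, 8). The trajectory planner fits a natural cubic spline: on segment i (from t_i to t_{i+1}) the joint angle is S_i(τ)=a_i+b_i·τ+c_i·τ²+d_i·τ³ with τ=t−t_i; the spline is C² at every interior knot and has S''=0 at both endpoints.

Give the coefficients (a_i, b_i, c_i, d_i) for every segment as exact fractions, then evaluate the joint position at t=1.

Δ: Δ0=1/2, Δ1=-7/3, Δ2=1/3
row 1: diag=10, rhs=-17; c'=3/10, d'=-17/10
row 2: denom=12−3·3/10=111/10; d'=(16−3·-17/10)/(111/10)=211/111
back: M2=211/111
back: M1=-17/10−3/10·211/111=-84/37
M: M0=0, M1=-84/37, M2=211/111, M3=0
seg 0: a=4, c=M0/2=0, d=(M1−M0)/(6·2)=-7/37, b=Δ0−h0·(2M0+M1)/6=93/74
seg 1: a=5, c=M1/2=-42/37, d=(M2−M1)/(6·3)=463/1998, b=Δ1−h1·(2M1+M2)/6=-75/74
seg 2: a=-2, c=M2/2=211/222, d=(M3−M2)/(6·3)=-211/1998, b=Δ2−h2·(2M2+M3)/6=-58/37
t_q=1 → seg 0, τ=1; S=4+93/74·τ+0·τ²+-7/37·τ³=375/74

  seg 0: a=4 b=93/74 c=0 d=-7/37
  seg 1: a=5 b=-75/74 c=-42/37 d=463/1998
  seg 2: a=-2 b=-58/37 c=211/222 d=-211/1998
S(1) = 375/74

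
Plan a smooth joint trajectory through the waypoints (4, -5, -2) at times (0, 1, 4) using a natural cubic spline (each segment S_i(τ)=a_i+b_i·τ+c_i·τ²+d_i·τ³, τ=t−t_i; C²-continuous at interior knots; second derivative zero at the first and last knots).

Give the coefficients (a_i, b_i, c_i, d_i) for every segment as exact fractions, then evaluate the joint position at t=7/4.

  seg 0: a=4 b=-41/4 c=0 d=5/4
  seg 1: a=-5 b=-13/2 c=15/4 d=-5/12
S(7/4) = -2033/256

Δ: Δ0=-9, Δ1=1
row 1: diag=8, rhs=60; c'=3/8, d'=15/2
back: M1=15/2
M: M0=0, M1=15/2, M2=0
seg 0: a=4, c=M0/2=0, d=(M1−M0)/(6·1)=5/4, b=Δ0−h0·(2M0+M1)/6=-41/4
seg 1: a=-5, c=M1/2=15/4, d=(M2−M1)/(6·3)=-5/12, b=Δ1−h1·(2M1+M2)/6=-13/2
t_q=7/4 → seg 1, τ=3/4; S=-5+-13/2·τ+15/4·τ²+-5/12·τ³=-2033/256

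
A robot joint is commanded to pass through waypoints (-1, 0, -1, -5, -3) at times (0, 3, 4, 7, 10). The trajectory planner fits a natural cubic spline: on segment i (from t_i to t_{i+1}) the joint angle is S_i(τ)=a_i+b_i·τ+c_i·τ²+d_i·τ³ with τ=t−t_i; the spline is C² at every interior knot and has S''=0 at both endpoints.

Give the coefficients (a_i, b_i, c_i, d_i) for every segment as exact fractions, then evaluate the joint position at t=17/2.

Δ: Δ0=1/3, Δ1=-1, Δ2=-4/3, Δ3=2/3
row 1: diag=8, rhs=-8; c'=1/8, d'=-1
row 2: denom=8−1·1/8=63/8; d'=(-2−1·-1)/(63/8)=-8/63
row 3: denom=12−3·8/21=76/7; d'=(12−3·-8/63)/(76/7)=65/57
back: M3=65/57
back: M2=-8/63−8/21·65/57=-32/57
back: M1=-1−1/8·-32/57=-53/57
M: M0=0, M1=-53/57, M2=-32/57, M3=65/57, M4=0
seg 0: a=-1, c=M0/2=0, d=(M1−M0)/(6·3)=-53/1026, b=Δ0−h0·(2M0+M1)/6=91/114
seg 1: a=0, c=M1/2=-53/114, d=(M2−M1)/(6·1)=7/114, b=Δ1−h1·(2M1+M2)/6=-34/57
seg 2: a=-1, c=M2/2=-16/57, d=(M3−M2)/(6·3)=97/1026, b=Δ2−h2·(2M2+M3)/6=-51/38
seg 3: a=-5, c=M3/2=65/114, d=(M4−M3)/(6·3)=-65/1026, b=Δ3−h3·(2M3+M4)/6=-9/19
t_q=17/2 → seg 3, τ=3/2; S=-5+-9/19·τ+65/114·τ²+-65/1026·τ³=-1411/304

  seg 0: a=-1 b=91/114 c=0 d=-53/1026
  seg 1: a=0 b=-34/57 c=-53/114 d=7/114
  seg 2: a=-1 b=-51/38 c=-16/57 d=97/1026
  seg 3: a=-5 b=-9/19 c=65/114 d=-65/1026
S(17/2) = -1411/304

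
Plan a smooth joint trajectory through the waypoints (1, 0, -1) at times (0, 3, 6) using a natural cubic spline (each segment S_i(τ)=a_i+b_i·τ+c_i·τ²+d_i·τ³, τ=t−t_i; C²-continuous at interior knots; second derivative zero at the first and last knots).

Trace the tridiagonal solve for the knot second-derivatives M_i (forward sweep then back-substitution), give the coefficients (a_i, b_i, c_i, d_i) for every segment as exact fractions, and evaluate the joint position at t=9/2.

  seg 0: a=1 b=-1/3 c=0 d=0
  seg 1: a=0 b=-1/3 c=0 d=0
S(9/2) = -1/2

Δ: Δ0=-1/3, Δ1=-1/3
row 1: diag=12, rhs=0; c'=1/4, d'=0
back: M1=0
M: M0=0, M1=0, M2=0
seg 0: a=1, c=M0/2=0, d=(M1−M0)/(6·3)=0, b=Δ0−h0·(2M0+M1)/6=-1/3
seg 1: a=0, c=M1/2=0, d=(M2−M1)/(6·3)=0, b=Δ1−h1·(2M1+M2)/6=-1/3
t_q=9/2 → seg 1, τ=3/2; S=0+-1/3·τ+0·τ²+0·τ³=-1/2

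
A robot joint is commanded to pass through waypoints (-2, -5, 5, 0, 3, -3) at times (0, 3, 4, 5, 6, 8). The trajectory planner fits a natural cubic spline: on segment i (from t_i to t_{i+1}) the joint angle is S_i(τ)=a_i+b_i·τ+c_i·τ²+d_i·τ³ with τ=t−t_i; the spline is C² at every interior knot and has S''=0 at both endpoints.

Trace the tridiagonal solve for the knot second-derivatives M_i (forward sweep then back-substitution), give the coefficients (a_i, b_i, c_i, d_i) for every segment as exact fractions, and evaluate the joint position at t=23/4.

Δ: Δ0=-1, Δ1=10, Δ2=-5, Δ3=3, Δ4=-3
row 1: diag=8, rhs=66; c'=1/8, d'=33/4
row 2: denom=4−1·1/8=31/8; d'=(-90−1·33/4)/(31/8)=-786/31
row 3: denom=4−1·8/31=116/31; d'=(48−1·-786/31)/(116/31)=1137/58
row 4: denom=6−1·31/116=665/116; d'=(-36−1·1137/58)/(665/116)=-1290/133
back: M4=-1290/133
back: M3=1137/58−31/116·-1290/133=2952/133
back: M2=-786/31−8/31·2952/133=-4134/133
back: M1=33/4−1/8·-4134/133=1614/133
M: M0=0, M1=1614/133, M2=-4134/133, M3=2952/133, M4=-1290/133, M5=0
seg 0: a=-2, c=M0/2=0, d=(M1−M0)/(6·3)=269/399, b=Δ0−h0·(2M0+M1)/6=-940/133
seg 1: a=-5, c=M1/2=807/133, d=(M2−M1)/(6·1)=-958/133, b=Δ1−h1·(2M1+M2)/6=1481/133
seg 2: a=5, c=M2/2=-2067/133, d=(M3−M2)/(6·1)=1181/133, b=Δ2−h2·(2M2+M3)/6=221/133
seg 3: a=0, c=M3/2=1476/133, d=(M4−M3)/(6·1)=-101/19, b=Δ3−h3·(2M3+M4)/6=-370/133
seg 4: a=3, c=M4/2=-645/133, d=(M5−M4)/(6·2)=215/266, b=Δ4−h4·(2M4+M5)/6=461/133
t_q=23/4 → seg 3, τ=3/4; S=0+-370/133·τ+1476/133·τ²+-101/19·τ³=16287/8512

  seg 0: a=-2 b=-940/133 c=0 d=269/399
  seg 1: a=-5 b=1481/133 c=807/133 d=-958/133
  seg 2: a=5 b=221/133 c=-2067/133 d=1181/133
  seg 3: a=0 b=-370/133 c=1476/133 d=-101/19
  seg 4: a=3 b=461/133 c=-645/133 d=215/266
S(23/4) = 16287/8512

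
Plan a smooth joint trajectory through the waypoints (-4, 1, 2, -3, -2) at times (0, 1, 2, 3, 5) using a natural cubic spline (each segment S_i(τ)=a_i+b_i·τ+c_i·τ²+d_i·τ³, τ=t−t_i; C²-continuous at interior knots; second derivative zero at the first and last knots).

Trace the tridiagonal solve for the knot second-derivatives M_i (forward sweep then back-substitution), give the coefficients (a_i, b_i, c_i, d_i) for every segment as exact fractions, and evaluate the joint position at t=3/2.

  seg 0: a=-4 b=961/172 c=0 d=-101/172
  seg 1: a=1 b=329/86 c=-303/172 d=-183/172
  seg 2: a=2 b=-497/172 c=-213/43 d=489/172
  seg 3: a=-3 b=-367/86 c=615/172 d=-205/344
S(3/2) = 3219/1376

Δ: Δ0=5, Δ1=1, Δ2=-5, Δ3=1/2
row 1: diag=4, rhs=-24; c'=1/4, d'=-6
row 2: denom=4−1·1/4=15/4; d'=(-36−1·-6)/(15/4)=-8
row 3: denom=6−1·4/15=86/15; d'=(33−1·-8)/(86/15)=615/86
back: M3=615/86
back: M2=-8−4/15·615/86=-426/43
back: M1=-6−1/4·-426/43=-303/86
M: M0=0, M1=-303/86, M2=-426/43, M3=615/86, M4=0
seg 0: a=-4, c=M0/2=0, d=(M1−M0)/(6·1)=-101/172, b=Δ0−h0·(2M0+M1)/6=961/172
seg 1: a=1, c=M1/2=-303/172, d=(M2−M1)/(6·1)=-183/172, b=Δ1−h1·(2M1+M2)/6=329/86
seg 2: a=2, c=M2/2=-213/43, d=(M3−M2)/(6·1)=489/172, b=Δ2−h2·(2M2+M3)/6=-497/172
seg 3: a=-3, c=M3/2=615/172, d=(M4−M3)/(6·2)=-205/344, b=Δ3−h3·(2M3+M4)/6=-367/86
t_q=3/2 → seg 1, τ=1/2; S=1+329/86·τ+-303/172·τ²+-183/172·τ³=3219/1376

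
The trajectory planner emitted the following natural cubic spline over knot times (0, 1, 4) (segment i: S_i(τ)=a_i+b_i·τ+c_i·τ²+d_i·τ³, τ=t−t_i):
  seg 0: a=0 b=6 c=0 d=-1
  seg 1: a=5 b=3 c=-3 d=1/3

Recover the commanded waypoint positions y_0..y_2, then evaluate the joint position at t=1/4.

y_0 = S_0(0) = a_0 = 0
y_1 = S_1(0) = a_1 = 5
y_2 = S_1(3) = -4
t_q=1/4 is in segment 0 (τ=1/4); S_0(τ)=95/64

y_0=0 y_1=5 y_2=-4
S(1/4) = 95/64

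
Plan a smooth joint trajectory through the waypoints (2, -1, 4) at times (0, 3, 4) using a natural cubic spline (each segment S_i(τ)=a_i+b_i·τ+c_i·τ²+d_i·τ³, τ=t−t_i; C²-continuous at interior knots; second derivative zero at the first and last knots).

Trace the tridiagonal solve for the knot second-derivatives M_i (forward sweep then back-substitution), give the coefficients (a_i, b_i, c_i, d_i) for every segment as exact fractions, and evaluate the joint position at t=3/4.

  seg 0: a=2 b=-13/4 c=0 d=1/4
  seg 1: a=-1 b=7/2 c=9/4 d=-3/4
S(3/4) = -85/256

Δ: Δ0=-1, Δ1=5
row 1: diag=8, rhs=36; c'=1/8, d'=9/2
back: M1=9/2
M: M0=0, M1=9/2, M2=0
seg 0: a=2, c=M0/2=0, d=(M1−M0)/(6·3)=1/4, b=Δ0−h0·(2M0+M1)/6=-13/4
seg 1: a=-1, c=M1/2=9/4, d=(M2−M1)/(6·1)=-3/4, b=Δ1−h1·(2M1+M2)/6=7/2
t_q=3/4 → seg 0, τ=3/4; S=2+-13/4·τ+0·τ²+1/4·τ³=-85/256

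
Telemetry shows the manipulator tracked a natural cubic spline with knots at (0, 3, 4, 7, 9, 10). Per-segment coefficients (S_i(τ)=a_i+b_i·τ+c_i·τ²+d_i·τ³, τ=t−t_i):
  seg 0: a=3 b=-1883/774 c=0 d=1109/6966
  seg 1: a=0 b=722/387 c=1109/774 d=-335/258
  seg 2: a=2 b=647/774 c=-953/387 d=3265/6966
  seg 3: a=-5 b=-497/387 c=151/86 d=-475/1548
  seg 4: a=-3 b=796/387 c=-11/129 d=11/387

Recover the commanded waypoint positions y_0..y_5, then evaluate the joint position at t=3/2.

y_0 = S_0(0) = a_0 = 3
y_1 = S_1(0) = a_1 = 0
y_2 = S_2(0) = a_2 = 2
y_3 = S_3(0) = a_3 = -5
y_4 = S_4(0) = a_4 = -3
y_5 = S_4(1) = -1
t_q=3/2 is in segment 0 (τ=3/2); S_0(τ)=-77/688

y_0=3 y_1=0 y_2=2 y_3=-5 y_4=-3 y_5=-1
S(3/2) = -77/688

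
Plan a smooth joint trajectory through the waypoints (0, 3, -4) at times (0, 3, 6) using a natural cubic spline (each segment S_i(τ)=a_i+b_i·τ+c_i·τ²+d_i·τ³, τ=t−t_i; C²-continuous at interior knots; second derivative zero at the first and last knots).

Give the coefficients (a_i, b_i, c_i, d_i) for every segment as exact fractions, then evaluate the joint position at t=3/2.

Δ: Δ0=1, Δ1=-7/3
row 1: diag=12, rhs=-20; c'=1/4, d'=-5/3
back: M1=-5/3
M: M0=0, M1=-5/3, M2=0
seg 0: a=0, c=M0/2=0, d=(M1−M0)/(6·3)=-5/54, b=Δ0−h0·(2M0+M1)/6=11/6
seg 1: a=3, c=M1/2=-5/6, d=(M2−M1)/(6·3)=5/54, b=Δ1−h1·(2M1+M2)/6=-2/3
t_q=3/2 → seg 0, τ=3/2; S=0+11/6·τ+0·τ²+-5/54·τ³=39/16

  seg 0: a=0 b=11/6 c=0 d=-5/54
  seg 1: a=3 b=-2/3 c=-5/6 d=5/54
S(3/2) = 39/16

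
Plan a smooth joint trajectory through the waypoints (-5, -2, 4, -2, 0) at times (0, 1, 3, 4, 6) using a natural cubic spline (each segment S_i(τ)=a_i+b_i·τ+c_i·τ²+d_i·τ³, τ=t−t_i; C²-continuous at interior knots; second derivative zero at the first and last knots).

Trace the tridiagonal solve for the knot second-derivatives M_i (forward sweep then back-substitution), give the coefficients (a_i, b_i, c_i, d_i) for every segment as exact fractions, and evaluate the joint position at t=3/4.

  seg 0: a=-5 b=218/93 c=0 d=61/93
  seg 1: a=-2 b=401/93 c=61/31 d=-122/93
  seg 2: a=4 b=-331/93 c=-183/31 d=322/93
  seg 3: a=-2 b=-463/93 c=139/31 d=-139/186
S(3/4) = -5883/1984

Δ: Δ0=3, Δ1=3, Δ2=-6, Δ3=1
row 1: diag=6, rhs=0; c'=1/3, d'=0
row 2: denom=6−2·1/3=16/3; d'=(-54−2·0)/(16/3)=-81/8
row 3: denom=6−1·3/16=93/16; d'=(42−1·-81/8)/(93/16)=278/31
back: M3=278/31
back: M2=-81/8−3/16·278/31=-366/31
back: M1=0−1/3·-366/31=122/31
M: M0=0, M1=122/31, M2=-366/31, M3=278/31, M4=0
seg 0: a=-5, c=M0/2=0, d=(M1−M0)/(6·1)=61/93, b=Δ0−h0·(2M0+M1)/6=218/93
seg 1: a=-2, c=M1/2=61/31, d=(M2−M1)/(6·2)=-122/93, b=Δ1−h1·(2M1+M2)/6=401/93
seg 2: a=4, c=M2/2=-183/31, d=(M3−M2)/(6·1)=322/93, b=Δ2−h2·(2M2+M3)/6=-331/93
seg 3: a=-2, c=M3/2=139/31, d=(M4−M3)/(6·2)=-139/186, b=Δ3−h3·(2M3+M4)/6=-463/93
t_q=3/4 → seg 0, τ=3/4; S=-5+218/93·τ+0·τ²+61/93·τ³=-5883/1984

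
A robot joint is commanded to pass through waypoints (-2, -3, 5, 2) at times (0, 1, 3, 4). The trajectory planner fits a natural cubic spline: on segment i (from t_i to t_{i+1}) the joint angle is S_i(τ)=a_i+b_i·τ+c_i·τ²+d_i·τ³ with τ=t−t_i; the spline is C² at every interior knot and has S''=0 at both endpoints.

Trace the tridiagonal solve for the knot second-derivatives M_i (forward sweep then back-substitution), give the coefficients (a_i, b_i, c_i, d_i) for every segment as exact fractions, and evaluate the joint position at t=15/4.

Δ: Δ0=-1, Δ1=4, Δ2=-3
row 1: diag=6, rhs=30; c'=1/3, d'=5
row 2: denom=6−2·1/3=16/3; d'=(-42−2·5)/(16/3)=-39/4
back: M2=-39/4
back: M1=5−1/3·-39/4=33/4
M: M0=0, M1=33/4, M2=-39/4, M3=0
seg 0: a=-2, c=M0/2=0, d=(M1−M0)/(6·1)=11/8, b=Δ0−h0·(2M0+M1)/6=-19/8
seg 1: a=-3, c=M1/2=33/8, d=(M2−M1)/(6·2)=-3/2, b=Δ1−h1·(2M1+M2)/6=7/4
seg 2: a=5, c=M2/2=-39/8, d=(M3−M2)/(6·1)=13/8, b=Δ2−h2·(2M2+M3)/6=1/4
t_q=15/4 → seg 2, τ=3/4; S=5+1/4·τ+-39/8·τ²+13/8·τ³=1603/512

  seg 0: a=-2 b=-19/8 c=0 d=11/8
  seg 1: a=-3 b=7/4 c=33/8 d=-3/2
  seg 2: a=5 b=1/4 c=-39/8 d=13/8
S(15/4) = 1603/512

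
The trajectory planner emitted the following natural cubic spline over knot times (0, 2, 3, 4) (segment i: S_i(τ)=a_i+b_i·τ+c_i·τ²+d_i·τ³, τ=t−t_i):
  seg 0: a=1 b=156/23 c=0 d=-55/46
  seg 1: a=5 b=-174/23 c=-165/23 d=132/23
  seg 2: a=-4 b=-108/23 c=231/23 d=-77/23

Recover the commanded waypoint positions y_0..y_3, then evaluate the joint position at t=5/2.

y_0=1 y_1=5 y_2=-4 y_3=-2
S(5/2) = 13/92

y_0 = S_0(0) = a_0 = 1
y_1 = S_1(0) = a_1 = 5
y_2 = S_2(0) = a_2 = -4
y_3 = S_2(1) = -2
t_q=5/2 is in segment 1 (τ=1/2); S_1(τ)=13/92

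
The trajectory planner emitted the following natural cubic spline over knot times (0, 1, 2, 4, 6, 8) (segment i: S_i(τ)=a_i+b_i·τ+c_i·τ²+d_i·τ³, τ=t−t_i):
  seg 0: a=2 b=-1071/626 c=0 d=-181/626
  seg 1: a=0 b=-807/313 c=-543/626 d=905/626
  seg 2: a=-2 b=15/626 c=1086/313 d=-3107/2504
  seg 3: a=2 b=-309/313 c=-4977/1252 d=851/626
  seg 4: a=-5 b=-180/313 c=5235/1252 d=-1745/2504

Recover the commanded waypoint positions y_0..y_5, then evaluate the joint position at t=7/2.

y_0=2 y_1=0 y_2=-2 y_3=2 y_4=-5 y_5=5
S(7/2) = 33151/20032

y_0 = S_0(0) = a_0 = 2
y_1 = S_1(0) = a_1 = 0
y_2 = S_2(0) = a_2 = -2
y_3 = S_3(0) = a_3 = 2
y_4 = S_4(0) = a_4 = -5
y_5 = S_4(2) = 5
t_q=7/2 is in segment 2 (τ=3/2); S_2(τ)=33151/20032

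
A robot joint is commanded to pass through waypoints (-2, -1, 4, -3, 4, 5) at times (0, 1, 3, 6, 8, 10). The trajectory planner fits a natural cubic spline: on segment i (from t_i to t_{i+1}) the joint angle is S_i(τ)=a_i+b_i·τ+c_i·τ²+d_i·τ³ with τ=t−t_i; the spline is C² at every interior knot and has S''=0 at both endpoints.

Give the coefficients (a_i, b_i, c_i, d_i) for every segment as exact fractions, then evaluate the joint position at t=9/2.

Δ: Δ0=1, Δ1=5/2, Δ2=-7/3, Δ3=7/2, Δ4=1/2
row 1: diag=6, rhs=9; c'=1/3, d'=3/2
row 2: denom=10−2·1/3=28/3; d'=(-29−2·3/2)/(28/3)=-24/7
row 3: denom=10−3·9/28=253/28; d'=(35−3·-24/7)/(253/28)=1268/253
row 4: denom=8−2·56/253=1912/253; d'=(-18−2·1268/253)/(1912/253)=-3545/956
back: M4=-3545/956
back: M3=1268/253−56/253·-3545/956=1394/239
back: M2=-24/7−9/28·1394/239=-2535/478
back: M1=3/2−1/3·-2535/478=781/239
M: M0=0, M1=781/239, M2=-2535/478, M3=1394/239, M4=-3545/956, M5=0
seg 0: a=-2, c=M0/2=0, d=(M1−M0)/(6·1)=781/1434, b=Δ0−h0·(2M0+M1)/6=653/1434
seg 1: a=-1, c=M1/2=781/478, d=(M2−M1)/(6·2)=-4097/5736, b=Δ1−h1·(2M1+M2)/6=1498/717
seg 2: a=4, c=M2/2=-2535/956, d=(M3−M2)/(6·3)=5323/8604, b=Δ2−h2·(2M2+M3)/6=77/1434
seg 3: a=-3, c=M3/2=697/239, d=(M4−M3)/(6·2)=-9121/11472, b=Δ3−h3·(2M3+M4)/6=2431/2868
seg 4: a=4, c=M4/2=-3545/1912, d=(M5−M4)/(6·2)=3545/11472, b=Δ4−h4·(2M4+M5)/6=2131/717
t_q=9/2 → seg 2, τ=3/2; S=4+77/1434·τ+-2535/956·τ²+5323/8604·τ³=1547/7648

  seg 0: a=-2 b=653/1434 c=0 d=781/1434
  seg 1: a=-1 b=1498/717 c=781/478 d=-4097/5736
  seg 2: a=4 b=77/1434 c=-2535/956 d=5323/8604
  seg 3: a=-3 b=2431/2868 c=697/239 d=-9121/11472
  seg 4: a=4 b=2131/717 c=-3545/1912 d=3545/11472
S(9/2) = 1547/7648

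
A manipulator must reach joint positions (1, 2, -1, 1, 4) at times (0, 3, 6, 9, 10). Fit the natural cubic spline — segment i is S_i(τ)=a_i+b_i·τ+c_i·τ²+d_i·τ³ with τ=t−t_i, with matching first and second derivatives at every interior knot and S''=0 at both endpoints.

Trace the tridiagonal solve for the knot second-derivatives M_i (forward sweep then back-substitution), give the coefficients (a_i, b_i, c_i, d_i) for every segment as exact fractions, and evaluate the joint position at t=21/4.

Δ: Δ0=1/3, Δ1=-1, Δ2=2/3, Δ3=3
row 1: diag=12, rhs=-8; c'=1/4, d'=-2/3
row 2: denom=12−3·1/4=45/4; d'=(10−3·-2/3)/(45/4)=16/15
row 3: denom=8−3·4/15=36/5; d'=(14−3·16/15)/(36/5)=3/2
back: M3=3/2
back: M2=16/15−4/15·3/2=2/3
back: M1=-2/3−1/4·2/3=-5/6
M: M0=0, M1=-5/6, M2=2/3, M3=3/2, M4=0
seg 0: a=1, c=M0/2=0, d=(M1−M0)/(6·3)=-5/108, b=Δ0−h0·(2M0+M1)/6=3/4
seg 1: a=2, c=M1/2=-5/12, d=(M2−M1)/(6·3)=1/12, b=Δ1−h1·(2M1+M2)/6=-1/2
seg 2: a=-1, c=M2/2=1/3, d=(M3−M2)/(6·3)=5/108, b=Δ2−h2·(2M2+M3)/6=-3/4
seg 3: a=1, c=M3/2=3/4, d=(M4−M3)/(6·1)=-1/4, b=Δ3−h3·(2M3+M4)/6=5/2
t_q=21/4 → seg 1, τ=9/4; S=2+-1/2·τ+-5/12·τ²+1/12·τ³=-73/256

  seg 0: a=1 b=3/4 c=0 d=-5/108
  seg 1: a=2 b=-1/2 c=-5/12 d=1/12
  seg 2: a=-1 b=-3/4 c=1/3 d=5/108
  seg 3: a=1 b=5/2 c=3/4 d=-1/4
S(21/4) = -73/256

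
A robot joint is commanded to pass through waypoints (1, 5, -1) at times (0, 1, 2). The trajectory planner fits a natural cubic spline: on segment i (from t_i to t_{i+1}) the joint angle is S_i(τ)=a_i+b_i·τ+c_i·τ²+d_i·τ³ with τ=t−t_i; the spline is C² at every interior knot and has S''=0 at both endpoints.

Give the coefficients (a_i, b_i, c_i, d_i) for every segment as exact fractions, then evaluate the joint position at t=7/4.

  seg 0: a=1 b=13/2 c=0 d=-5/2
  seg 1: a=5 b=-1 c=-15/2 d=5/2
S(7/4) = 139/128

Δ: Δ0=4, Δ1=-6
row 1: diag=4, rhs=-60; c'=1/4, d'=-15
back: M1=-15
M: M0=0, M1=-15, M2=0
seg 0: a=1, c=M0/2=0, d=(M1−M0)/(6·1)=-5/2, b=Δ0−h0·(2M0+M1)/6=13/2
seg 1: a=5, c=M1/2=-15/2, d=(M2−M1)/(6·1)=5/2, b=Δ1−h1·(2M1+M2)/6=-1
t_q=7/4 → seg 1, τ=3/4; S=5+-1·τ+-15/2·τ²+5/2·τ³=139/128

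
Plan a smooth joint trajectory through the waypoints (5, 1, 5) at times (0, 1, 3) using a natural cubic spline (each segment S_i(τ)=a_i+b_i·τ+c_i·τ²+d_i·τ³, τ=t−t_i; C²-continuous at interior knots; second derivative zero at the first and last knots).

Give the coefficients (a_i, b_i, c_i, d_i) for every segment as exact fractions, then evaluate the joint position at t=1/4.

Δ: Δ0=-4, Δ1=2
row 1: diag=6, rhs=36; c'=1/3, d'=6
back: M1=6
M: M0=0, M1=6, M2=0
seg 0: a=5, c=M0/2=0, d=(M1−M0)/(6·1)=1, b=Δ0−h0·(2M0+M1)/6=-5
seg 1: a=1, c=M1/2=3, d=(M2−M1)/(6·2)=-1/2, b=Δ1−h1·(2M1+M2)/6=-2
t_q=1/4 → seg 0, τ=1/4; S=5+-5·τ+0·τ²+1·τ³=241/64

  seg 0: a=5 b=-5 c=0 d=1
  seg 1: a=1 b=-2 c=3 d=-1/2
S(1/4) = 241/64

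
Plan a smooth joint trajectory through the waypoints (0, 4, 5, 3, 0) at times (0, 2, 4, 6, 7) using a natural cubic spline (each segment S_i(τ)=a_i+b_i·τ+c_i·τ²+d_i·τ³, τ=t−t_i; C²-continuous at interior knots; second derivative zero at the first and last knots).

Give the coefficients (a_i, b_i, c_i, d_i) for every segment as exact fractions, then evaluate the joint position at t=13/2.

  seg 0: a=0 b=96/41 c=0 d=-7/82
  seg 1: a=4 b=54/41 c=-21/41 d=17/328
  seg 2: a=5 b=-9/82 c=-33/164 d=-5/41
  seg 3: a=3 b=-195/82 c=-153/164 d=51/164
S(13/2) = 2121/1312

Δ: Δ0=2, Δ1=1/2, Δ2=-1, Δ3=-3
row 1: diag=8, rhs=-9; c'=1/4, d'=-9/8
row 2: denom=8−2·1/4=15/2; d'=(-9−2·-9/8)/(15/2)=-9/10
row 3: denom=6−2·4/15=82/15; d'=(-12−2·-9/10)/(82/15)=-153/82
back: M3=-153/82
back: M2=-9/10−4/15·-153/82=-33/82
back: M1=-9/8−1/4·-33/82=-42/41
M: M0=0, M1=-42/41, M2=-33/82, M3=-153/82, M4=0
seg 0: a=0, c=M0/2=0, d=(M1−M0)/(6·2)=-7/82, b=Δ0−h0·(2M0+M1)/6=96/41
seg 1: a=4, c=M1/2=-21/41, d=(M2−M1)/(6·2)=17/328, b=Δ1−h1·(2M1+M2)/6=54/41
seg 2: a=5, c=M2/2=-33/164, d=(M3−M2)/(6·2)=-5/41, b=Δ2−h2·(2M2+M3)/6=-9/82
seg 3: a=3, c=M3/2=-153/164, d=(M4−M3)/(6·1)=51/164, b=Δ3−h3·(2M3+M4)/6=-195/82
t_q=13/2 → seg 3, τ=1/2; S=3+-195/82·τ+-153/164·τ²+51/164·τ³=2121/1312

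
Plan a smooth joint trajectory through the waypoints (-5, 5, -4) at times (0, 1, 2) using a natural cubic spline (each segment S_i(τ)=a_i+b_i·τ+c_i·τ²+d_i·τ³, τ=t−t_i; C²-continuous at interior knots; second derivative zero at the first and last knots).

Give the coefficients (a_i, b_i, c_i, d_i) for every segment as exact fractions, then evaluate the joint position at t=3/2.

Δ: Δ0=10, Δ1=-9
row 1: diag=4, rhs=-114; c'=1/4, d'=-57/2
back: M1=-57/2
M: M0=0, M1=-57/2, M2=0
seg 0: a=-5, c=M0/2=0, d=(M1−M0)/(6·1)=-19/4, b=Δ0−h0·(2M0+M1)/6=59/4
seg 1: a=5, c=M1/2=-57/4, d=(M2−M1)/(6·1)=19/4, b=Δ1−h1·(2M1+M2)/6=1/2
t_q=3/2 → seg 1, τ=1/2; S=5+1/2·τ+-57/4·τ²+19/4·τ³=73/32

  seg 0: a=-5 b=59/4 c=0 d=-19/4
  seg 1: a=5 b=1/2 c=-57/4 d=19/4
S(3/2) = 73/32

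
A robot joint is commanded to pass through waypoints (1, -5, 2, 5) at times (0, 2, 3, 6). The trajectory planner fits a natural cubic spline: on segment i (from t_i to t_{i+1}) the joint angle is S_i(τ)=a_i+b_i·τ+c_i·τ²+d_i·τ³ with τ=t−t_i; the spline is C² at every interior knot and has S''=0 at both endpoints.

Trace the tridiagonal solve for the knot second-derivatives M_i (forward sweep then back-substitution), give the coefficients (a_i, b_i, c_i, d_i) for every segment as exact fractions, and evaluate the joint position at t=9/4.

  seg 0: a=1 b=-313/47 c=0 d=43/47
  seg 1: a=-5 b=203/47 c=258/47 d=-132/47
  seg 2: a=2 b=323/47 c=-138/47 d=46/141
S(9/4) = -2723/752

Δ: Δ0=-3, Δ1=7, Δ2=1
row 1: diag=6, rhs=60; c'=1/6, d'=10
row 2: denom=8−1·1/6=47/6; d'=(-36−1·10)/(47/6)=-276/47
back: M2=-276/47
back: M1=10−1/6·-276/47=516/47
M: M0=0, M1=516/47, M2=-276/47, M3=0
seg 0: a=1, c=M0/2=0, d=(M1−M0)/(6·2)=43/47, b=Δ0−h0·(2M0+M1)/6=-313/47
seg 1: a=-5, c=M1/2=258/47, d=(M2−M1)/(6·1)=-132/47, b=Δ1−h1·(2M1+M2)/6=203/47
seg 2: a=2, c=M2/2=-138/47, d=(M3−M2)/(6·3)=46/141, b=Δ2−h2·(2M2+M3)/6=323/47
t_q=9/4 → seg 1, τ=1/4; S=-5+203/47·τ+258/47·τ²+-132/47·τ³=-2723/752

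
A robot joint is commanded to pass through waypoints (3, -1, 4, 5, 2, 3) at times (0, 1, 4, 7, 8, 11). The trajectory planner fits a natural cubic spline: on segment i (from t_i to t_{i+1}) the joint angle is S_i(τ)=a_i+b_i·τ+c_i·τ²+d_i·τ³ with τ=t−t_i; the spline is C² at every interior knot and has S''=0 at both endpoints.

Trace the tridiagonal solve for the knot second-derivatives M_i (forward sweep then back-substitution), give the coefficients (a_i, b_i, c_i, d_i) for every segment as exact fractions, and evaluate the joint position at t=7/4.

Δ: Δ0=-4, Δ1=5/3, Δ2=1/3, Δ3=-3, Δ4=1/3
row 1: diag=8, rhs=34; c'=3/8, d'=17/4
row 2: denom=12−3·3/8=87/8; d'=(-8−3·17/4)/(87/8)=-166/87
row 3: denom=8−3·8/29=208/29; d'=(-20−3·-166/87)/(208/29)=-207/104
row 4: denom=8−1·29/208=1635/208; d'=(20−1·-207/104)/(1635/208)=4574/1635
back: M4=4574/1635
back: M3=-207/104−29/208·4574/1635=-3892/1635
back: M2=-166/87−8/29·-3892/1635=-682/545
back: M1=17/4−3/8·-682/545=2572/545
M: M0=0, M1=2572/545, M2=-682/545, M3=-3892/1635, M4=4574/1635, M5=0
seg 0: a=3, c=M0/2=0, d=(M1−M0)/(6·1)=1286/1635, b=Δ0−h0·(2M0+M1)/6=-7826/1635
seg 1: a=-1, c=M1/2=1286/545, d=(M2−M1)/(6·3)=-1627/4905, b=Δ1−h1·(2M1+M2)/6=-3968/1635
seg 2: a=4, c=M2/2=-341/545, d=(M3−M2)/(6·3)=-923/14715, b=Δ2−h2·(2M2+M3)/6=4537/1635
seg 3: a=5, c=M3/2=-1946/1635, d=(M4−M3)/(6·1)=1411/1635, b=Δ3−h3·(2M3+M4)/6=-874/327
seg 4: a=2, c=M4/2=2287/1635, d=(M5−M4)/(6·3)=-2287/14715, b=Δ4−h4·(2M4+M5)/6=-1343/545
t_q=7/4 → seg 1, τ=3/4; S=-1+-3968/1635·τ+1286/545·τ²+-1627/4905·τ³=-56953/34880

  seg 0: a=3 b=-7826/1635 c=0 d=1286/1635
  seg 1: a=-1 b=-3968/1635 c=1286/545 d=-1627/4905
  seg 2: a=4 b=4537/1635 c=-341/545 d=-923/14715
  seg 3: a=5 b=-874/327 c=-1946/1635 d=1411/1635
  seg 4: a=2 b=-1343/545 c=2287/1635 d=-2287/14715
S(7/4) = -56953/34880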